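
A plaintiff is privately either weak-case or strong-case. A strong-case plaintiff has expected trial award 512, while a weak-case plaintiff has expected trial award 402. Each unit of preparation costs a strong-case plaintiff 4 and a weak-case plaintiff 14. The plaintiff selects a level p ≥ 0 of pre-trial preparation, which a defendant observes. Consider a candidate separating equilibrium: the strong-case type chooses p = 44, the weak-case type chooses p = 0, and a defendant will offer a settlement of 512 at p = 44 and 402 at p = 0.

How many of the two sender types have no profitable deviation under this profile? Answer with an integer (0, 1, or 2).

1

Weak-case type: stay at 0 → 402; mimic → 512 − 14 × 44 = -104. IC holds (402 ≥ -104).
Strong-case type: signal → 512 − 4 × 44 = 336; deviate to 0 → 402. IC fails (336 < 402).
1 of 2 constraints hold, so this profile is not an equilibrium.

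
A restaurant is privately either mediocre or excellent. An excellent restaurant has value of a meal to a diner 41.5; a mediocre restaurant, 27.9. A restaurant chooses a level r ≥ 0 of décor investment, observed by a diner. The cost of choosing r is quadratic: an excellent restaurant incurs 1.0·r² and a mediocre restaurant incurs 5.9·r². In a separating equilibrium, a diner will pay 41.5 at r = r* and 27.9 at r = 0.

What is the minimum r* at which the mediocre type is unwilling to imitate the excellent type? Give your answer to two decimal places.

1.52

The mediocre type at r = 0 receives 27.9; imitating at r* yields 41.5 − 5.9·r*².
Indifference: 27.9 = 41.5 − 5.9·r*², so r*² = (41.5 − 27.9) / 5.9 ≈ 2.3051.
r* = √2.3051 ≈ 1.52.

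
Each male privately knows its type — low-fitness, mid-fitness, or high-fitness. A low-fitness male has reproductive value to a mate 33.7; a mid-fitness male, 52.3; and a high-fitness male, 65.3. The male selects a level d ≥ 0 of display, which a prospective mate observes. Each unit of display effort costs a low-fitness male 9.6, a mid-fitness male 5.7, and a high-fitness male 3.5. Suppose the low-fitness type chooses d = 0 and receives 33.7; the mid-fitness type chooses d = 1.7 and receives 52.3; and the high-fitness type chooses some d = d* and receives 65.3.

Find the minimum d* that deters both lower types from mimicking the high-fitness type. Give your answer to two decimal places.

Low-fitness type (on-path payoff 33.7) won't mimic when 33.7 ≥ 65.3 − 9.6·d*, i.e. d* ≥ 3.29.
Mid-fitness type (on-path payoff 52.3 − 5.7×1.7 = 42.61) won't mimic when 42.61 ≥ 65.3 − 5.7·d*, i.e. d* ≥ 3.98.
Both must hold, so d* = max(3.29, 3.98) = 3.98. The mid-fitness type's constraint binds.

3.98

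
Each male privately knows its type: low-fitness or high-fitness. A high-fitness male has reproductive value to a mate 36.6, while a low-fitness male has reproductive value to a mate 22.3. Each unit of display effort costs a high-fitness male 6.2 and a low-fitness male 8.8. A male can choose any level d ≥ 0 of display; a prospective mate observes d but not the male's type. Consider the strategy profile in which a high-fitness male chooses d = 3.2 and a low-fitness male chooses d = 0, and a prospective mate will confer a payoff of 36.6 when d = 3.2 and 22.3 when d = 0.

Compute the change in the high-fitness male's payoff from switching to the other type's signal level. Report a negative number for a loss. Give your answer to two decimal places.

Playing d = 3.2 the high-fitness male receives 36.6 − 6.2 × 3.2 = 16.76.
Deviating to d = 0 yields 22.3 instead.
Gain from deviating: 22.3 − 16.76 = 5.54.
The gain is positive, so the high-fitness type's incentive-compatibility constraint is violated — this profile is not a separating equilibrium.

5.54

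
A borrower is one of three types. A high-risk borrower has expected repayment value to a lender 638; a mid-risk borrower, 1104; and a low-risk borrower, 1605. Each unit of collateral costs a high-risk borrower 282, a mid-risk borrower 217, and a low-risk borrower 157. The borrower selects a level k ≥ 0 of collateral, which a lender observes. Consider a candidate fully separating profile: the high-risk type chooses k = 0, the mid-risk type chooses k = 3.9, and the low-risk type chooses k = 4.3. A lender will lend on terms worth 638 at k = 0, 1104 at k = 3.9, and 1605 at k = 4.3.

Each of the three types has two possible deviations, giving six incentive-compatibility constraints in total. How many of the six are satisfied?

Low-risk (own payoff 1605 − 157×4.3 = 929.9): to k=0 gives 638 → no gain ✓; to k=3.9 gives 1104 − 157×3.9 = 491.7 → no gain ✓.
High-risk (own payoff 638): to k=3.9 gives 1104 − 282×3.9 = 4.2 → no gain ✓; to k=4.3 gives 1605 − 282×4.3 = 392.4 → no gain ✓.
Mid-risk (own payoff 1104 − 217×3.9 = 257.7): to k=0 gives 638 → profitable ✗; to k=4.3 gives 1605 − 217×4.3 = 671.9 → profitable ✗.
4 of the 6 constraints hold; not an equilibrium.

4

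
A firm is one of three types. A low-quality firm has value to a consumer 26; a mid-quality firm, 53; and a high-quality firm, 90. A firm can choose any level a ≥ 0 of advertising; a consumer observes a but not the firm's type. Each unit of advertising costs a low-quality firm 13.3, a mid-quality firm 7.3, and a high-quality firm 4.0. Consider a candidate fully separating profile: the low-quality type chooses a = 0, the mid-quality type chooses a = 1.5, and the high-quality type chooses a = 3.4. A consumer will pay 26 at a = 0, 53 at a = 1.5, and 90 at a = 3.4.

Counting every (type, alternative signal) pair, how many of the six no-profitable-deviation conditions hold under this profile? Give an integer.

3

High-quality (own payoff 90 − 4.0×3.4 = 76.4): to a=0 gives 26 → no gain ✓; to a=1.5 gives 53 − 4.0×1.5 = 47 → no gain ✓.
Low-quality (own payoff 26): to a=1.5 gives 53 − 13.3×1.5 = 33.05 → profitable ✗; to a=3.4 gives 90 − 13.3×3.4 = 44.78 → profitable ✗.
Mid-quality (own payoff 53 − 7.3×1.5 = 42.05): to a=0 gives 26 → no gain ✓; to a=3.4 gives 90 − 7.3×3.4 = 65.18 → profitable ✗.
3 of the 6 constraints hold; not an equilibrium.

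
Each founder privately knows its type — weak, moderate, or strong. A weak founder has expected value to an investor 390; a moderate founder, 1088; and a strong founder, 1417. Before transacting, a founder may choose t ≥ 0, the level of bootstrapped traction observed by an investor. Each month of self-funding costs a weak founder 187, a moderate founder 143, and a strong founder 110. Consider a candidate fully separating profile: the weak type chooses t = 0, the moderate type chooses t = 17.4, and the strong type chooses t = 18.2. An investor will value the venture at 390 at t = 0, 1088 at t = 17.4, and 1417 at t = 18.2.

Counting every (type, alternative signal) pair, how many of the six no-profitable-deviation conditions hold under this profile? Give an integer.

Moderate (own payoff 1088 − 143×17.4 = -1400.2): to t=0 gives 390 → profitable ✗; to t=18.2 gives 1417 − 143×18.2 = -1185.6 → profitable ✗.
Strong (own payoff 1417 − 110×18.2 = -585): to t=0 gives 390 → profitable ✗; to t=17.4 gives 1088 − 110×17.4 = -826 → no gain ✓.
Weak (own payoff 390): to t=17.4 gives 1088 − 187×17.4 = -2165.8 → no gain ✓; to t=18.2 gives 1417 − 187×18.2 = -1986.4 → no gain ✓.
3 of the 6 constraints hold; not an equilibrium.

3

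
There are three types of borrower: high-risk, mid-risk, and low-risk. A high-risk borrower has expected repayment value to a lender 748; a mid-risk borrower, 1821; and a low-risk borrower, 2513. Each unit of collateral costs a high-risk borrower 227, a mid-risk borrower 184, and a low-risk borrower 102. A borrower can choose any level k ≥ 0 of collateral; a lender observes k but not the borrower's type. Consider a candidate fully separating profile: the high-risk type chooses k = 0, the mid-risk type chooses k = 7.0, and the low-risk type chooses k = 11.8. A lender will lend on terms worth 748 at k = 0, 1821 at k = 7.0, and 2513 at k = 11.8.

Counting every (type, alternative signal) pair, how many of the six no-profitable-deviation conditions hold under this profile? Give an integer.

Low-risk (own payoff 2513 − 102×11.8 = 1309.4): to k=0 gives 748 → no gain ✓; to k=7.0 gives 1821 − 102×7.0 = 1107 → no gain ✓.
Mid-risk (own payoff 1821 − 184×7.0 = 533): to k=0 gives 748 → profitable ✗; to k=11.8 gives 2513 − 184×11.8 = 341.8 → no gain ✓.
High-risk (own payoff 748): to k=7.0 gives 1821 − 227×7.0 = 232 → no gain ✓; to k=11.8 gives 2513 − 227×11.8 = -165.6 → no gain ✓.
5 of the 6 constraints hold; not an equilibrium.

5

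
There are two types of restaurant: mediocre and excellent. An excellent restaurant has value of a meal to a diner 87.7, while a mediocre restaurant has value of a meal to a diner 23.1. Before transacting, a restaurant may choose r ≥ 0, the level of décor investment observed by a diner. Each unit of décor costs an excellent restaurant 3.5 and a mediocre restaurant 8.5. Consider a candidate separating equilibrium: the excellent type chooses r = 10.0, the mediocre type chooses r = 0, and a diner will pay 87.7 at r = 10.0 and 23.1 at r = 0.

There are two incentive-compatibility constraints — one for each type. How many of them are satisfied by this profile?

2

Mediocre type: stay at 0 → 23.1; mimic → 87.7 − 8.5 × 10.0 = 2.7. IC holds (23.1 ≥ 2.7).
Excellent type: signal → 87.7 − 3.5 × 10.0 = 52.7; deviate to 0 → 23.1. IC holds (52.7 ≥ 23.1).
2 of 2 constraints hold, so this is a separating equilibrium.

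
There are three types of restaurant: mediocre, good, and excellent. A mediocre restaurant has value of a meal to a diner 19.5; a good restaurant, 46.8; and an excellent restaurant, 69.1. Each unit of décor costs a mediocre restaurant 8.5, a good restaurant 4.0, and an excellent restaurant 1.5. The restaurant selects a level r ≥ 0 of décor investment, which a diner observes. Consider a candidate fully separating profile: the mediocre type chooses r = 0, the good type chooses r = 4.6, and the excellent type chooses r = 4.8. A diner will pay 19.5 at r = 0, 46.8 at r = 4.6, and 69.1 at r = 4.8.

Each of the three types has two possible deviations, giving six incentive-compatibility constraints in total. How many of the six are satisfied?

Mediocre (own payoff 19.5): to r=4.6 gives 46.8 − 8.5×4.6 = 7.7 → no gain ✓; to r=4.8 gives 69.1 − 8.5×4.8 = 28.3 → profitable ✗.
Good (own payoff 46.8 − 4.0×4.6 = 28.4): to r=0 gives 19.5 → no gain ✓; to r=4.8 gives 69.1 − 4.0×4.8 = 49.9 → profitable ✗.
Excellent (own payoff 69.1 − 1.5×4.8 = 61.9): to r=0 gives 19.5 → no gain ✓; to r=4.6 gives 46.8 − 1.5×4.6 = 39.9 → no gain ✓.
4 of the 6 constraints hold; not an equilibrium.

4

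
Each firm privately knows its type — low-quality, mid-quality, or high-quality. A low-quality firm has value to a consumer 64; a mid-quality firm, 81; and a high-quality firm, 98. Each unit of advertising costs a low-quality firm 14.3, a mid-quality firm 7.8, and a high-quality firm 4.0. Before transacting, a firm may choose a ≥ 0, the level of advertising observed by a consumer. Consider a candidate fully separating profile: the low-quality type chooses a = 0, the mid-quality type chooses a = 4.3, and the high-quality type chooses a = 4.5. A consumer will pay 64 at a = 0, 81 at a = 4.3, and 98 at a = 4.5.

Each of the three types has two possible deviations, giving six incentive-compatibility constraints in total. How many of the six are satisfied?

High-quality (own payoff 98 − 4.0×4.5 = 80): to a=0 gives 64 → no gain ✓; to a=4.3 gives 81 − 4.0×4.3 = 63.8 → no gain ✓.
Mid-quality (own payoff 81 − 7.8×4.3 = 47.46): to a=0 gives 64 → profitable ✗; to a=4.5 gives 98 − 7.8×4.5 = 62.9 → profitable ✗.
Low-quality (own payoff 64): to a=4.3 gives 81 − 14.3×4.3 = 19.51 → no gain ✓; to a=4.5 gives 98 − 14.3×4.5 = 33.65 → no gain ✓.
4 of the 6 constraints hold; not an equilibrium.

4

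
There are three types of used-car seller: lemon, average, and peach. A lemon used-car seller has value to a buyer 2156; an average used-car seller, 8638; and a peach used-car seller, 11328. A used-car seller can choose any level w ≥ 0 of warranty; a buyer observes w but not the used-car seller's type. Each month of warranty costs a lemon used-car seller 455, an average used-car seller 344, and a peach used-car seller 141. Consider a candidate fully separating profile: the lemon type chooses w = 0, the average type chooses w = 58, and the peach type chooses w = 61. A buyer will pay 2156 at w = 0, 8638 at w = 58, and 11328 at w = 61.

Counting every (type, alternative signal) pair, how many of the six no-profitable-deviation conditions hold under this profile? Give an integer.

Peach (own payoff 11328 − 141×61 = 2727): to w=0 gives 2156 → no gain ✓; to w=58 gives 8638 − 141×58 = 460 → no gain ✓.
Average (own payoff 8638 − 344×58 = -11314): to w=0 gives 2156 → profitable ✗; to w=61 gives 11328 − 344×61 = -9656 → profitable ✗.
Lemon (own payoff 2156): to w=58 gives 8638 − 455×58 = -17752 → no gain ✓; to w=61 gives 11328 − 455×61 = -16427 → no gain ✓.
4 of the 6 constraints hold; not an equilibrium.

4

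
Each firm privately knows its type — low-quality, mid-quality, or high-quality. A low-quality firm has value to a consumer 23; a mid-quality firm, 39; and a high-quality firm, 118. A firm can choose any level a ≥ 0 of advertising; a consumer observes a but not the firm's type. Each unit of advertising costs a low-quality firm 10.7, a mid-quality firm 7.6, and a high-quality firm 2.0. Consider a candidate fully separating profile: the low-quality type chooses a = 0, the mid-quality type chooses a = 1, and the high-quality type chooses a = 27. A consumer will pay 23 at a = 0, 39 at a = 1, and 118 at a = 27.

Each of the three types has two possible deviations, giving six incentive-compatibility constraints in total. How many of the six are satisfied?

Low-quality (own payoff 23): to a=1 gives 39 − 10.7×1 = 28.3 → profitable ✗; to a=27 gives 118 − 10.7×27 = -170.9 → no gain ✓.
Mid-quality (own payoff 39 − 7.6×1 = 31.4): to a=0 gives 23 → no gain ✓; to a=27 gives 118 − 7.6×27 = -87.2 → no gain ✓.
High-quality (own payoff 118 − 2.0×27 = 64): to a=0 gives 23 → no gain ✓; to a=1 gives 39 − 2.0×1 = 37 → no gain ✓.
5 of the 6 constraints hold; not an equilibrium.

5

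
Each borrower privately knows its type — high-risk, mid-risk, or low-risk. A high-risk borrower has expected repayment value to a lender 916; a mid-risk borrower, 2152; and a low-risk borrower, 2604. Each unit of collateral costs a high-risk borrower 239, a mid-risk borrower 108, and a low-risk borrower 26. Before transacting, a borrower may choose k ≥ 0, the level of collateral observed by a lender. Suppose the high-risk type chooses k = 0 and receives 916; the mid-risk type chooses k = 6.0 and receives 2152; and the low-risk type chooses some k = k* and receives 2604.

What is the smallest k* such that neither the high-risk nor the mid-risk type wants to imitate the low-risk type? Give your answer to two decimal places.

High-risk type (on-path payoff 916) won't mimic when 916 ≥ 2604 − 239·k*, i.e. k* ≥ 7.06.
Mid-risk type (on-path payoff 2152 − 108×6.0 = 1504) won't mimic when 1504 ≥ 2604 − 108·k*, i.e. k* ≥ 10.19.
Both must hold, so k* = max(7.06, 10.19) = 10.19. The mid-risk type's constraint binds.

10.19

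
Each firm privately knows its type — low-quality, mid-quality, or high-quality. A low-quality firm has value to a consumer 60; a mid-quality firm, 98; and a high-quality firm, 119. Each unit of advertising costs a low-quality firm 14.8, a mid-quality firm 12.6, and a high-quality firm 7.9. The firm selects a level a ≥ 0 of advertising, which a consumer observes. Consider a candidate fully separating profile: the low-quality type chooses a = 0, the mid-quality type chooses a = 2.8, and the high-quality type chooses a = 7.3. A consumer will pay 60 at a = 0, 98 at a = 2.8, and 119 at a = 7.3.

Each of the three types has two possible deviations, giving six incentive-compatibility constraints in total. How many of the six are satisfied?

5

High-quality (own payoff 119 − 7.9×7.3 = 61.33): to a=0 gives 60 → no gain ✓; to a=2.8 gives 98 − 7.9×2.8 = 75.88 → profitable ✗.
Mid-quality (own payoff 98 − 12.6×2.8 = 62.72): to a=0 gives 60 → no gain ✓; to a=7.3 gives 119 − 12.6×7.3 = 27.02 → no gain ✓.
Low-quality (own payoff 60): to a=2.8 gives 98 − 14.8×2.8 = 56.56 → no gain ✓; to a=7.3 gives 119 − 14.8×7.3 = 10.96 → no gain ✓.
5 of the 6 constraints hold; not an equilibrium.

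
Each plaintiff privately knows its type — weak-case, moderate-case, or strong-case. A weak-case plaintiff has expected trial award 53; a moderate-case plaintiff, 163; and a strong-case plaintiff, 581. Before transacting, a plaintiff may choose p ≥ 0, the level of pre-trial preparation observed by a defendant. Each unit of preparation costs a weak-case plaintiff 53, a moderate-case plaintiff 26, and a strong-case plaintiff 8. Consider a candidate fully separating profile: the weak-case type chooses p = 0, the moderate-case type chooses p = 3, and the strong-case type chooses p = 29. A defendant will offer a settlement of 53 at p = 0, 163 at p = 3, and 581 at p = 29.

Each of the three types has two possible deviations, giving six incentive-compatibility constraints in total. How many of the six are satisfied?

Weak-case (own payoff 53): to p=3 gives 163 − 53×3 = 4 → no gain ✓; to p=29 gives 581 − 53×29 = -956 → no gain ✓.
Strong-case (own payoff 581 − 8×29 = 349): to p=0 gives 53 → no gain ✓; to p=3 gives 163 − 8×3 = 139 → no gain ✓.
Moderate-case (own payoff 163 − 26×3 = 85): to p=0 gives 53 → no gain ✓; to p=29 gives 581 − 26×29 = -173 → no gain ✓.
6 of the 6 constraints hold; this profile is a separating equilibrium.

6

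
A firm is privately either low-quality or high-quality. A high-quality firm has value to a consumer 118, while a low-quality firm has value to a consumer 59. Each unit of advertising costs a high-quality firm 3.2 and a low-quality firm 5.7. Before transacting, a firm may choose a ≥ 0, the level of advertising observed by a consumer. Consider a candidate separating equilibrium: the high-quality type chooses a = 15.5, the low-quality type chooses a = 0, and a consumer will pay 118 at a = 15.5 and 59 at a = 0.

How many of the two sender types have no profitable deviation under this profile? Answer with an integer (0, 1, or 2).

High-quality type: signal → 118 − 3.2 × 15.5 = 68.4; deviate to 0 → 59. IC holds (68.4 ≥ 59).
Low-quality type: stay at 0 → 59; mimic → 118 − 5.7 × 15.5 = 29.65. IC holds (59 ≥ 29.65).
2 of 2 constraints hold, so this is a separating equilibrium.

2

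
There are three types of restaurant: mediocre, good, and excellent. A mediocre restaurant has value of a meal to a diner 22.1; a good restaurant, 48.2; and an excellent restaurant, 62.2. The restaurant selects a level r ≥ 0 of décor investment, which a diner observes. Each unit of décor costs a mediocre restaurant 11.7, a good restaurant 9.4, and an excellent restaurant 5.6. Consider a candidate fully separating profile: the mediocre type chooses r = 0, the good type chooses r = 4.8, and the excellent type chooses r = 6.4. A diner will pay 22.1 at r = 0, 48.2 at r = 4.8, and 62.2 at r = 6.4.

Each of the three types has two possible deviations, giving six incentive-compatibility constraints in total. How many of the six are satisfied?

Excellent (own payoff 62.2 − 5.6×6.4 = 26.36): to r=0 gives 22.1 → no gain ✓; to r=4.8 gives 48.2 − 5.6×4.8 = 21.32 → no gain ✓.
Good (own payoff 48.2 − 9.4×4.8 = 3.08): to r=0 gives 22.1 → profitable ✗; to r=6.4 gives 62.2 − 9.4×6.4 = 2.04 → no gain ✓.
Mediocre (own payoff 22.1): to r=4.8 gives 48.2 − 11.7×4.8 = -7.96 → no gain ✓; to r=6.4 gives 62.2 − 11.7×6.4 = -12.68 → no gain ✓.
5 of the 6 constraints hold; not an equilibrium.

5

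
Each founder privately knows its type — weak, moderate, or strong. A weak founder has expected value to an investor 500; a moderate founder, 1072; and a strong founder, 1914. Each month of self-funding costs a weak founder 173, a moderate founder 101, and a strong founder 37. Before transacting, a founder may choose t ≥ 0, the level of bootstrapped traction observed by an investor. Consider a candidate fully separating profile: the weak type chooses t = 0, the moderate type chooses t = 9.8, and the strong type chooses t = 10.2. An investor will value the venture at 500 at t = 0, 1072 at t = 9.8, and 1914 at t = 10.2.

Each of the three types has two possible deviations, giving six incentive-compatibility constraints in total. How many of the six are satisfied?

4

Strong (own payoff 1914 − 37×10.2 = 1536.6): to t=0 gives 500 → no gain ✓; to t=9.8 gives 1072 − 37×9.8 = 709.4 → no gain ✓.
Moderate (own payoff 1072 − 101×9.8 = 82.2): to t=0 gives 500 → profitable ✗; to t=10.2 gives 1914 − 101×10.2 = 883.8 → profitable ✗.
Weak (own payoff 500): to t=9.8 gives 1072 − 173×9.8 = -623.4 → no gain ✓; to t=10.2 gives 1914 − 173×10.2 = 149.4 → no gain ✓.
4 of the 6 constraints hold; not an equilibrium.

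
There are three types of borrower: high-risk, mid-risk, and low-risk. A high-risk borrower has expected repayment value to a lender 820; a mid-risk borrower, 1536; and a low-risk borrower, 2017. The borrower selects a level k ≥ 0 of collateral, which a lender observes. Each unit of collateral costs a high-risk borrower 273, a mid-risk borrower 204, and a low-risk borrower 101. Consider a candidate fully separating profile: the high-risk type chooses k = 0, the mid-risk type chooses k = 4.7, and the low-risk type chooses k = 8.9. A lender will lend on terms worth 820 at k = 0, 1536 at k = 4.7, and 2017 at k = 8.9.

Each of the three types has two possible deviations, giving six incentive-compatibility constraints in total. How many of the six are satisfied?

5

High-risk (own payoff 820): to k=4.7 gives 1536 − 273×4.7 = 252.9 → no gain ✓; to k=8.9 gives 2017 − 273×8.9 = -412.7 → no gain ✓.
Mid-risk (own payoff 1536 − 204×4.7 = 577.2): to k=0 gives 820 → profitable ✗; to k=8.9 gives 2017 − 204×8.9 = 201.4 → no gain ✓.
Low-risk (own payoff 2017 − 101×8.9 = 1118.1): to k=0 gives 820 → no gain ✓; to k=4.7 gives 1536 − 101×4.7 = 1061.3 → no gain ✓.
5 of the 6 constraints hold; not an equilibrium.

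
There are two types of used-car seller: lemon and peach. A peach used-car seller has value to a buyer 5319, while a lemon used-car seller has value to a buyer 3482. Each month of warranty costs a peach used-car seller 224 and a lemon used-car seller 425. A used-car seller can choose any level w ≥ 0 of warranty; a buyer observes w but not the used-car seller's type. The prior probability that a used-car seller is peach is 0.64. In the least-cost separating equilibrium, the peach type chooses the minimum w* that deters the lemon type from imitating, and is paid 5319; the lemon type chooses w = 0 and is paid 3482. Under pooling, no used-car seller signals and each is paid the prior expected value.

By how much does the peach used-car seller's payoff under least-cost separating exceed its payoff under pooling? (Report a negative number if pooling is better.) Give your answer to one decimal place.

Least-cost separating signal: w* solves 3482 = 5319 − 425·w*, so w* = (5319 − 3482)/425 ≈ 4.3224.
Peach type's separating payoff: 5319 − 224 × w* = 5319 − 224 × (5319 − 3482)/425 = 5319 − 411488/425 ≈ 4350.793.
Pooling payoff: 0.64 × 5319 + 0.36 × 3482 = 4657.68.
Difference: 4350.793 − 4657.68 = -306.887, i.e. -306.9 to one decimal place.
The peach type would prefer the pooling outcome.

-306.9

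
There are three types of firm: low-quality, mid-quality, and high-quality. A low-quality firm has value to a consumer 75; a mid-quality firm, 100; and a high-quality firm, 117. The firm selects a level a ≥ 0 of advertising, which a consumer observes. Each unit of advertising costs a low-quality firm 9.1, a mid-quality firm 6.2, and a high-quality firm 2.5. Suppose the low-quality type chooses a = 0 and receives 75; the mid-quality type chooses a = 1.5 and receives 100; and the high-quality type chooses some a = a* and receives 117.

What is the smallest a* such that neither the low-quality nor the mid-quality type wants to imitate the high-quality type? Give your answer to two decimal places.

Mid-quality type (on-path payoff 100 − 6.2×1.5 = 90.7) won't mimic when 90.7 ≥ 117 − 6.2·a*, i.e. a* ≥ 4.24.
Low-quality type (on-path payoff 75) won't mimic when 75 ≥ 117 − 9.1·a*, i.e. a* ≥ 4.62.
Both must hold, so a* = max(4.62, 4.24) = 4.62. The low-quality type's constraint binds.

4.62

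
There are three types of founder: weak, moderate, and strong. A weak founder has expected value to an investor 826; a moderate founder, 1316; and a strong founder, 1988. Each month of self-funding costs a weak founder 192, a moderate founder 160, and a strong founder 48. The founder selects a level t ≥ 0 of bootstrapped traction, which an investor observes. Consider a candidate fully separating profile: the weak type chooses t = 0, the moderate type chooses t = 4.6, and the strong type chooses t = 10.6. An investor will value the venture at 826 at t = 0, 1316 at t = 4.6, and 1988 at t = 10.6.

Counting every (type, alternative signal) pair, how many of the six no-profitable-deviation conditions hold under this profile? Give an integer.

5

Strong (own payoff 1988 − 48×10.6 = 1479.2): to t=0 gives 826 → no gain ✓; to t=4.6 gives 1316 − 48×4.6 = 1095.2 → no gain ✓.
Weak (own payoff 826): to t=4.6 gives 1316 − 192×4.6 = 432.8 → no gain ✓; to t=10.6 gives 1988 − 192×10.6 = -47.2 → no gain ✓.
Moderate (own payoff 1316 − 160×4.6 = 580): to t=0 gives 826 → profitable ✗; to t=10.6 gives 1988 − 160×10.6 = 292 → no gain ✓.
5 of the 6 constraints hold; not an equilibrium.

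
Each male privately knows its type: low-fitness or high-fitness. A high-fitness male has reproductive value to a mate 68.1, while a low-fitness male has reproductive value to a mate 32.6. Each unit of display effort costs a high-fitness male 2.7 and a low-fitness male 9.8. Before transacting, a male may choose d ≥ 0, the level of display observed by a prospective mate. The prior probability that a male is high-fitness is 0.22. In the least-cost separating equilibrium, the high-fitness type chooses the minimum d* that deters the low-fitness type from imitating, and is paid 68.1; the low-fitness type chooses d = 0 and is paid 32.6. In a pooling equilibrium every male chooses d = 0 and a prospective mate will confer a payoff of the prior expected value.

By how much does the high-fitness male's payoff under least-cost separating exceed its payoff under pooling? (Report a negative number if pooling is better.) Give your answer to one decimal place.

17.9

Least-cost separating signal: d* solves 32.6 = 68.1 − 9.8·d*, so d* = (68.1 − 32.6)/9.8 ≈ 3.6224.
High-fitness type's separating payoff: 68.1 − 2.7 × d* = 68.1 − 2.7 × (68.1 − 32.6)/9.8 = 68.1 − 95.85/9.8 ≈ 58.319.
Pooling payoff: 0.22 × 68.1 + 0.78 × 32.6 = 40.41.
Difference: 58.319 − 40.41 = 17.909, i.e. 17.9 to one decimal place.
The high-fitness type prefers to separate.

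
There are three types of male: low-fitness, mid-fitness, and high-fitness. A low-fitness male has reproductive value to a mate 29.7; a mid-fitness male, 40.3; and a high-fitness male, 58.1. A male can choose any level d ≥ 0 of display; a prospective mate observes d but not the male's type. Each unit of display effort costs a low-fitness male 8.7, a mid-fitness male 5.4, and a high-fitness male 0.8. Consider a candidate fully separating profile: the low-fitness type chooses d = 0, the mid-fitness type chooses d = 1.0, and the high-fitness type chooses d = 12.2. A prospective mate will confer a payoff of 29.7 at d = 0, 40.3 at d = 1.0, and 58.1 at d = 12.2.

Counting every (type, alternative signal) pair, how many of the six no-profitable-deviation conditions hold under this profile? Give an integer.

5

High-fitness (own payoff 58.1 − 0.8×12.2 = 48.34): to d=0 gives 29.7 → no gain ✓; to d=1.0 gives 40.3 − 0.8×1.0 = 39.5 → no gain ✓.
Mid-fitness (own payoff 40.3 − 5.4×1.0 = 34.9): to d=0 gives 29.7 → no gain ✓; to d=12.2 gives 58.1 − 5.4×12.2 = -7.78 → no gain ✓.
Low-fitness (own payoff 29.7): to d=1.0 gives 40.3 − 8.7×1.0 = 31.6 → profitable ✗; to d=12.2 gives 58.1 − 8.7×12.2 = -48.04 → no gain ✓.
5 of the 6 constraints hold; not an equilibrium.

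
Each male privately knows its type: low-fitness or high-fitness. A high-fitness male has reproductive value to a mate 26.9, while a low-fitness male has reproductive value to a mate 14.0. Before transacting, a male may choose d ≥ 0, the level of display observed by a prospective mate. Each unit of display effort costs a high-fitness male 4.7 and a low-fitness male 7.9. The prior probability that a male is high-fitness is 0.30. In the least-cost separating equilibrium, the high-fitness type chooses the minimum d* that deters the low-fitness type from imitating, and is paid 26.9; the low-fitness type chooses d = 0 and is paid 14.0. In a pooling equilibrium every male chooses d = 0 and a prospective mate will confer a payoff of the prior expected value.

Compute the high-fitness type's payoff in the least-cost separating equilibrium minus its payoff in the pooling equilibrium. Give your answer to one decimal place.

Least-cost separating signal: d* solves 14.0 = 26.9 − 7.9·d*, so d* = (26.9 − 14.0)/7.9 ≈ 1.6329.
High-fitness type's separating payoff: 26.9 − 4.7 × d* = 26.9 − 4.7 × (26.9 − 14.0)/7.9 = 26.9 − 60.63/7.9 ≈ 19.225.
Pooling payoff: 0.30 × 26.9 + 0.70 × 14.0 = 17.87.
Difference: 19.225 − 17.87 = 1.355, i.e. 1.4 to one decimal place.
The high-fitness type prefers to separate.

1.4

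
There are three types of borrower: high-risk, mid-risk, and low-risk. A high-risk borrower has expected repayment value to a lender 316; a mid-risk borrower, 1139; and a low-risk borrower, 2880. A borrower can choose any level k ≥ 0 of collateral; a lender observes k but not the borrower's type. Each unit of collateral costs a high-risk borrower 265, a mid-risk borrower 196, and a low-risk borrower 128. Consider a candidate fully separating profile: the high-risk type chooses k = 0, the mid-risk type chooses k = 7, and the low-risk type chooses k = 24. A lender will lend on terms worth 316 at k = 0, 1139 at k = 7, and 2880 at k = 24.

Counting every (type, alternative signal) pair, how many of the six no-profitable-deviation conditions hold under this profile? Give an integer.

Mid-risk (own payoff 1139 − 196×7 = -233): to k=0 gives 316 → profitable ✗; to k=24 gives 2880 − 196×24 = -1824 → no gain ✓.
High-risk (own payoff 316): to k=7 gives 1139 − 265×7 = -716 → no gain ✓; to k=24 gives 2880 − 265×24 = -3480 → no gain ✓.
Low-risk (own payoff 2880 − 128×24 = -192): to k=0 gives 316 → profitable ✗; to k=7 gives 1139 − 128×7 = 243 → profitable ✗.
3 of the 6 constraints hold; not an equilibrium.

3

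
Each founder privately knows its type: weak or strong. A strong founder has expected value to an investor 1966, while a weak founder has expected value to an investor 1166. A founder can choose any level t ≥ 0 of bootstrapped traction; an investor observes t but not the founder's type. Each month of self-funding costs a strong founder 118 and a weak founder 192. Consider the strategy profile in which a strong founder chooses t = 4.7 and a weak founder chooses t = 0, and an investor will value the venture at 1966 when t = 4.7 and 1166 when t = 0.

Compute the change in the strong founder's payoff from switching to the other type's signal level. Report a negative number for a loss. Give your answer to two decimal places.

Playing t = 4.7 the strong founder receives 1966 − 118 × 4.7 = 1411.4.
Deviating to t = 0 yields 1166 instead.
Gain from deviating: 1166 − 1411.4 = -245.40.
The gain is negative, so the strong type's incentive-compatibility constraint is satisfied.

-245.40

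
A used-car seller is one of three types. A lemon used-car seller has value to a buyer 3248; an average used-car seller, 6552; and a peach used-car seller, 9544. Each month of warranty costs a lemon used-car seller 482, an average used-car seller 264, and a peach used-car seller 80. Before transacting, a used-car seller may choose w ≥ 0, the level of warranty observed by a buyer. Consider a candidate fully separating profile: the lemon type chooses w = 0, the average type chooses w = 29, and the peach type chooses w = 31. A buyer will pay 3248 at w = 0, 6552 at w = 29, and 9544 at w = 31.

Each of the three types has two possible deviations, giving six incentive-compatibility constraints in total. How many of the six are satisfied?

Peach (own payoff 9544 − 80×31 = 7064): to w=0 gives 3248 → no gain ✓; to w=29 gives 6552 − 80×29 = 4232 → no gain ✓.
Lemon (own payoff 3248): to w=29 gives 6552 − 482×29 = -7426 → no gain ✓; to w=31 gives 9544 − 482×31 = -5398 → no gain ✓.
Average (own payoff 6552 − 264×29 = -1104): to w=0 gives 3248 → profitable ✗; to w=31 gives 9544 − 264×31 = 1360 → profitable ✗.
4 of the 6 constraints hold; not an equilibrium.

4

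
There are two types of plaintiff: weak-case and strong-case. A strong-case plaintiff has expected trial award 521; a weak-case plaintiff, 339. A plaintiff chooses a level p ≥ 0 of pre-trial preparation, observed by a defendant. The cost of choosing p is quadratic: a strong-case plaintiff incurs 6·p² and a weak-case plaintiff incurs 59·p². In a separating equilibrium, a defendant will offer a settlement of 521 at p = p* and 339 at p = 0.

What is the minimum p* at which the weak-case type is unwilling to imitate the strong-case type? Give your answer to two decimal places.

The weak-case type at p = 0 receives 339; imitating at p* yields 521 − 59·p*².
Indifference: 339 = 521 − 59·p*², so p*² = (521 − 339) / 59 ≈ 3.0847.
p* = √3.0847 ≈ 1.76.

1.76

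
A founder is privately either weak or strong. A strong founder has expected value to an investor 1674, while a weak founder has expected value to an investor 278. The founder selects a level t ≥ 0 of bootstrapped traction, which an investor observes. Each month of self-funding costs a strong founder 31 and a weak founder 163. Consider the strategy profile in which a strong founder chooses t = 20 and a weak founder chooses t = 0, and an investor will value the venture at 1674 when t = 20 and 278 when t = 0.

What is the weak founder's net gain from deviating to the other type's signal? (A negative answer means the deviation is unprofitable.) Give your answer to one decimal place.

Playing t = 0 the weak founder receives 278.
Deviating to t = 20 brings payment 1674 at cost 163 × 20 = 3260, netting -1586.
Gain from deviating: -1586 − 278 = -1864.0.
The gain is negative, so the weak type's incentive-compatibility constraint is satisfied.

-1864.0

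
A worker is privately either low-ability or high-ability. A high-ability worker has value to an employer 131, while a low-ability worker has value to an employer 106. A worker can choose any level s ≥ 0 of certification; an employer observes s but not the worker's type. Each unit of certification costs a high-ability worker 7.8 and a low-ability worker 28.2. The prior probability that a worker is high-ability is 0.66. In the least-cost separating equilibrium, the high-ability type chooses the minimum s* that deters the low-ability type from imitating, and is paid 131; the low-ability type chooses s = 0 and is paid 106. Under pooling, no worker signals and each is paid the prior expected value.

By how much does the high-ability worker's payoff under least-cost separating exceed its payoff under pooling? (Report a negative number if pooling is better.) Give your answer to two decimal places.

Least-cost separating signal: s* solves 106 = 131 − 28.2·s*, so s* = (131 − 106)/28.2 ≈ 0.8865.
High-ability type's separating payoff: 131 − 7.8 × s* = 131 − 7.8 × (131 − 106)/28.2 = 131 − 195/28.2 ≈ 124.0851.
Pooling payoff: 0.66 × 131 + 0.34 × 106 = 122.5.
Difference: 124.0851 − 122.5 = 1.5851, i.e. 1.59 to two decimal places.
The high-ability type prefers to separate.

1.59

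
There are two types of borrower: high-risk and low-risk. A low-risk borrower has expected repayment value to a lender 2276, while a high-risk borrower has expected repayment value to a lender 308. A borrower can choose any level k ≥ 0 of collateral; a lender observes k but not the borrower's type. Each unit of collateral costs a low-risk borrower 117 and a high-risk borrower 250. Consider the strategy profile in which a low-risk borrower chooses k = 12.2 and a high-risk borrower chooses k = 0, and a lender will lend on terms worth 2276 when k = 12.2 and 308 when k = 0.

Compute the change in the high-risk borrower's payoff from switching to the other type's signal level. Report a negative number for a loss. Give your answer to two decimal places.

Playing k = 0 the high-risk borrower receives 308.
Deviating to k = 12.2 brings payment 2276 at cost 250 × 12.2 = 3050, netting -774.
Gain from deviating: -774 − 308 = -1082.00.
The gain is negative, so the high-risk type's incentive-compatibility constraint is satisfied.

-1082.00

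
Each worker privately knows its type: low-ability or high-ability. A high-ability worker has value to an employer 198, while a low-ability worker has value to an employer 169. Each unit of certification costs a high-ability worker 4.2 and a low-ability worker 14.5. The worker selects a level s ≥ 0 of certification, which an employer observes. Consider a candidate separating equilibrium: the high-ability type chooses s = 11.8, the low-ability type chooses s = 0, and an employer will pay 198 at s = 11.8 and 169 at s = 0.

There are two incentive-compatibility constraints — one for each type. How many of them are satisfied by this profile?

Low-ability type: stay at 0 → 169; mimic → 198 − 14.5 × 11.8 = 26.9. IC holds (169 ≥ 26.9).
High-ability type: signal → 198 − 4.2 × 11.8 = 148.44; deviate to 0 → 169. IC fails (148.44 < 169).
1 of 2 constraints hold, so this profile is not an equilibrium.

1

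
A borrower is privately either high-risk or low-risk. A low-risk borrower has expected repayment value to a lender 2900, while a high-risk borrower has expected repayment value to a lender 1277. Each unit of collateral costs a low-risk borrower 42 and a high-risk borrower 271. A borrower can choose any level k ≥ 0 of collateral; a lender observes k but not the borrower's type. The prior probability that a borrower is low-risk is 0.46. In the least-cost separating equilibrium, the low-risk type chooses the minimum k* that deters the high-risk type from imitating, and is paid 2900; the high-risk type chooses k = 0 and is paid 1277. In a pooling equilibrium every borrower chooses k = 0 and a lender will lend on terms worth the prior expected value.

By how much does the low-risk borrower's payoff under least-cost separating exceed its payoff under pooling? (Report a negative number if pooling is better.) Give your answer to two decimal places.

624.88

Least-cost separating signal: k* solves 1277 = 2900 − 271·k*, so k* = (2900 − 1277)/271 ≈ 5.9889.
Low-risk type's separating payoff: 2900 − 42 × k* = 2900 − 42 × (2900 − 1277)/271 = 2900 − 68166/271 ≈ 2648.4649.
Pooling payoff: 0.46 × 2900 + 0.54 × 1277 = 2023.58.
Difference: 2648.4649 − 2023.58 = 624.8849, i.e. 624.88 to two decimal places.
The low-risk type prefers to separate.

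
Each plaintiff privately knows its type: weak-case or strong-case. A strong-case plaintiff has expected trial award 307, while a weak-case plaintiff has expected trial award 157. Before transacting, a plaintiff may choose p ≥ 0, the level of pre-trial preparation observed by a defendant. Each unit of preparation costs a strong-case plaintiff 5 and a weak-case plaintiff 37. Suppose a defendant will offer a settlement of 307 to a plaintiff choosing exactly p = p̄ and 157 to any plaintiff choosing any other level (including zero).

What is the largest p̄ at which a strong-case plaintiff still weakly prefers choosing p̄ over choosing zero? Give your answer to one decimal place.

30.0

Choosing p̄ yields the strong-case type 307 − 5·p̄; choosing zero yields 157.
The strong-case type is indifferent at 307 − 5·p̄ = 157, i.e. p̄ = (307 − 157) / 5 = 30.0.
For any p̄ above 30.0 the strong-case type would rather pool at zero, so separation collapses.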